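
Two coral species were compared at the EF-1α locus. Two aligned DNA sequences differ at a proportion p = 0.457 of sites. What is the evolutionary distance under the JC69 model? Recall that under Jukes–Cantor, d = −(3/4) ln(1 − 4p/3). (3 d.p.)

d = −(3/4) ln(1 − 4p/3) = −0.75 ln(1 − 0.609333) = −0.75 ln(0.390667)
  = −0.75 × (-0.939900) = 0.704925 substitutions/site.

0.705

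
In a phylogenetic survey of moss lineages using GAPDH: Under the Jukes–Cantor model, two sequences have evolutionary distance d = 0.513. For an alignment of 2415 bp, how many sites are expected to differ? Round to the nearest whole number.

Invert JC69: p = (3/4)(1 − e^(−4d/3)) = 0.75 × (1 − e^(-0.684)) = 0.75 × (1 − 0.504595) = 0.371554.
Expected differing sites = pL ≈ 0.371554 × 2415 = 897.30291 ≈ 897.

897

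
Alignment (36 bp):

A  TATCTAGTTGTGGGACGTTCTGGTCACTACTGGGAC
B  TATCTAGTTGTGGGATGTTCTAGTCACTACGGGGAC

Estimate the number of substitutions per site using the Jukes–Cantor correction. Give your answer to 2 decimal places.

0.09

The sequences differ at 3 of 36 sites (16, 22, 31), so p = 3/36 ≈ 0.083333.
d = −(3/4) ln(1 − 4p/3) = −0.75 ln(1 − 0.111111) = −0.75 ln(0.888889)
  = −0.75 × (-0.117783) = 0.088337 substitutions/site.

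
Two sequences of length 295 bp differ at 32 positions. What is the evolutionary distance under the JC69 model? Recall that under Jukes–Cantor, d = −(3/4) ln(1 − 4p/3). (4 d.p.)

0.1172

p = 32/295 ≈ 0.108475.
d = −(3/4) ln(1 − 4p/3) = −0.75 ln(1 − 0.144633) = −0.75 ln(0.855367)
  = −0.75 × (-0.156225) = 0.117169 substitutions/site.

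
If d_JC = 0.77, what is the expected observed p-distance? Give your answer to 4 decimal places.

p = (3/4)(1 − e^(−4d/3)) = 0.75 × (1 − e^(-1.026667)) = 0.75 × (1 − 0.358199) = 0.481351.

0.4814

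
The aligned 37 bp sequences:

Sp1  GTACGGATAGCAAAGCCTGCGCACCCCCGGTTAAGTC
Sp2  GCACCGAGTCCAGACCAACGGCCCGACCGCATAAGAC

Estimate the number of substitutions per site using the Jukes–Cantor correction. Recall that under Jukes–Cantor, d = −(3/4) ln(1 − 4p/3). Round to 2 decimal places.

0.71

The sequences differ at 17 of 37 sites, so p = 17/37 ≈ 0.459459.
d = −(3/4) ln(1 − 4p/3) = −0.75 ln(1 − 0.612612) = −0.75 ln(0.387388)
  = −0.75 × (-0.948329) = 0.711247 substitutions/site.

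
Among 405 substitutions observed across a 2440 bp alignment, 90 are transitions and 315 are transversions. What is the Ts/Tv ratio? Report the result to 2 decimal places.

0.29

R = 90/315 = 0.285714… ≈ 0.29 (to 2 d.p.).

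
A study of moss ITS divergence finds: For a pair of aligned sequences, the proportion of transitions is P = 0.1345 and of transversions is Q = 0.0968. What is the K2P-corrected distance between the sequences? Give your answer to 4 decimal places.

Under the Kimura two-parameter model, d = −½ ln(1 − 2P − Q) − ¼ ln(1 − 2Q).
1 − 2P − Q = 0.6342, giving −½ ln(0.6342) = 0.227695.
1 − 2Q = 0.8064, giving −¼ ln(0.8064) = 0.053794.
d = 0.227695 + 0.053794 = 0.281489.

0.2815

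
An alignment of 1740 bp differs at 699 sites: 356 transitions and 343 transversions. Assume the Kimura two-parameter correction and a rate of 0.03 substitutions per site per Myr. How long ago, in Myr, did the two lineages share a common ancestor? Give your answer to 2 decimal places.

P = 356/1740 ≈ 0.204598 and Q = 343/1740 ≈ 0.197126.
Under the Kimura two-parameter model, d = −½ ln(1 − 2P − Q) − ¼ ln(1 − 2Q).
1 − 2P − Q = 0.393678, giving −½ ln(0.393678) = 0.466111.
1 − 2Q = 0.605748, giving −¼ ln(0.605748) = 0.125323.
d = 0.466111 + 0.125323 = 0.591434.
Under a molecular clock d = 2μt, so t = d/(2μ) = 0.591434 / (2 × 0.03) = 9.86 Myr.

9.86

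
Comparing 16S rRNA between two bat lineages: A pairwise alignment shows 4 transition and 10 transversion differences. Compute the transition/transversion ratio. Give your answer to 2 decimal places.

R = 4/10 = 0.40.

0.40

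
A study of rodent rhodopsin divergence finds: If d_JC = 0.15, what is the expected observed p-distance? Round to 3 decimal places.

0.136

p = (3/4)(1 − e^(−4d/3)) = 0.75 × (1 − e^(-0.2)) = 0.75 × (1 − 0.818731) = 0.135952.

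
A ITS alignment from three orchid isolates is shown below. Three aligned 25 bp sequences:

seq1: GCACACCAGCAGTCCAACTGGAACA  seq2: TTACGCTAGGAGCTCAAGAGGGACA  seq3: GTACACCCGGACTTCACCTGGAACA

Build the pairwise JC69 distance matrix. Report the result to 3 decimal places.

seq1–seq2: 10/25 sites differ → p = 0.4, d = −0.75 ln(1 − 0.533333) = 0.571605 ≈ 0.572.
seq1–seq3: 6/25 sites differ → p = 0.24, d = −0.75 ln(1 − 0.32) = 0.289247 ≈ 0.289.
seq2–seq3: 10/25 sites differ → p = 0.4, d = −0.75 ln(1 − 0.533333) = 0.571605 ≈ 0.572.

d(seq1,seq2) = 0.572, d(seq1,seq3) = 0.289, d(seq2,seq3) = 0.572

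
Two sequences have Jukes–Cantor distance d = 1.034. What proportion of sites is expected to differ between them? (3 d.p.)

p = (3/4)(1 − e^(−4d/3)) = 0.75 × (1 − e^(-1.378667)) = 0.75 × (1 − 0.251914) = 0.561065.

0.561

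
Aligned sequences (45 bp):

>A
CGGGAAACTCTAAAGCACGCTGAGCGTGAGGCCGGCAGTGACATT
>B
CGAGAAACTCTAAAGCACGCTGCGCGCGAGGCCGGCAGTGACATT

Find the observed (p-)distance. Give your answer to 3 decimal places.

0.067

The sequences differ at 3 of 45 positions (sites 3, 23, 27).
p = 3/45 = 0.066666… ≈ 0.067 (to 3 d.p.).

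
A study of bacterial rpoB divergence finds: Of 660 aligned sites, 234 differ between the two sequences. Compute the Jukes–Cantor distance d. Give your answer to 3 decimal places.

p = 234/660 ≈ 0.354545.
d = −(3/4) ln(1 − 4p/3) = −0.75 ln(1 − 0.472727) = −0.75 ln(0.527273)
  = −0.75 × (-0.640037) = 0.480028 substitutions/site.

0.480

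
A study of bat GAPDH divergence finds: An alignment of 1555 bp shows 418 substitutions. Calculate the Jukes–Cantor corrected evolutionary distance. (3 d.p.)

p = 418/1555 ≈ 0.26881.
d = −(3/4) ln(1 − 4p/3) = −0.75 ln(1 − 0.358413) = −0.75 ln(0.641587)
  = −0.75 × (-0.443810) = 0.332858 substitutions/site.

0.333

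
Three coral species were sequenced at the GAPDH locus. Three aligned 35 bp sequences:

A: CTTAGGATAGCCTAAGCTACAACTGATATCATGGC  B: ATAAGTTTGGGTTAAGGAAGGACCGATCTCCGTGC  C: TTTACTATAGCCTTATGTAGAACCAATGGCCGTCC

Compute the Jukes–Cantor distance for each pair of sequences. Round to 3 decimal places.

A–B: 16/35 sites differ → p ≈ 0.457143, d = −0.75 ln(1 − 0.609524) = 0.705292 ≈ 0.705.
A–C: 15/35 sites differ → p ≈ 0.428571, d = −0.75 ln(1 − 0.571428) = 0.635472 ≈ 0.635.
B–C: 15/35 sites differ → p ≈ 0.428571, d = −0.75 ln(1 − 0.571428) = 0.635472 ≈ 0.635.

d(A,B) = 0.705, d(A,C) = 0.635, d(B,C) = 0.635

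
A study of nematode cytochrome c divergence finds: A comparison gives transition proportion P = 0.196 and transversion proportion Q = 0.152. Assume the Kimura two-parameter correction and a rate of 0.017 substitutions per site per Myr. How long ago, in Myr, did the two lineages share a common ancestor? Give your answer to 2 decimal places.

14.21

Under the Kimura two-parameter model, d = −½ ln(1 − 2P − Q) − ¼ ln(1 − 2Q).
1 − 2P − Q = 0.456, giving −½ ln(0.456) = 0.392631.
1 − 2Q = 0.696, giving −¼ ln(0.696) = 0.090601.
d = 0.392631 + 0.090601 = 0.483232.
Under a molecular clock d = 2μt, so t = d/(2μ) = 0.483232 / (2 × 0.017) = 14.21 Myr.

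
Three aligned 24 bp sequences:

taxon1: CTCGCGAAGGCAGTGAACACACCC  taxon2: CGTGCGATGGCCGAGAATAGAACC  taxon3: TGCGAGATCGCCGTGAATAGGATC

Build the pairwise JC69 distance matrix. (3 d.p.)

taxon1–taxon2: 8/24 sites differ → p ≈ 0.333333, d = −0.75 ln(1 − 0.444444) = 0.440839 ≈ 0.441.
taxon1–taxon3: 11/24 sites differ → p ≈ 0.458333, d = −0.75 ln(1 − 0.611111) = 0.708346 ≈ 0.708.
taxon2–taxon3: 7/24 sites differ → p ≈ 0.291667, d = −0.75 ln(1 − 0.388889) = 0.369358 ≈ 0.369.

d(taxon1,taxon2) = 0.441, d(taxon1,taxon3) = 0.708, d(taxon2,taxon3) = 0.369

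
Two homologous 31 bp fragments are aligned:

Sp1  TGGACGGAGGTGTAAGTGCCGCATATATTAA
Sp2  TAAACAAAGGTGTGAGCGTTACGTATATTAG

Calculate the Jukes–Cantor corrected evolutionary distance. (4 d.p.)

The sequences differ at 11 of 31 sites, so p = 11/31 ≈ 0.354839.
d = −(3/4) ln(1 − 4p/3) = −0.75 ln(1 − 0.473119) = −0.75 ln(0.526881)
  = −0.75 × (-0.640781) = 0.480586 substitutions/site.

0.4806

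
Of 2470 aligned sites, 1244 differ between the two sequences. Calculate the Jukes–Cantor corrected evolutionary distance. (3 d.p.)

p = 1244/2470 ≈ 0.503644.
d = −(3/4) ln(1 − 4p/3) = −0.75 ln(1 − 0.671525) = −0.75 ln(0.328475)
  = −0.75 × (-1.113295) = 0.834971 substitutions/site.

0.835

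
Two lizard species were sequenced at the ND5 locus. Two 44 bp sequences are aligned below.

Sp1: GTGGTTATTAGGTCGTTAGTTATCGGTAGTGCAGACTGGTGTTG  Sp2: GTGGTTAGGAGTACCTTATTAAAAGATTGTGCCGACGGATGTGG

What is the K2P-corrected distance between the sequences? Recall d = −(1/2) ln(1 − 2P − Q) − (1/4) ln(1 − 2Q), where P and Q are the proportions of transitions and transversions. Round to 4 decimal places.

0.4676

Of 44 sites, 2 differences are transitions and 13 are transversions, so P = 2/44 ≈ 0.045455 and Q = 13/44 ≈ 0.295455.
Under the Kimura two-parameter model, d = −½ ln(1 − 2P − Q) − ¼ ln(1 − 2Q).
1 − 2P − Q = 0.613635, giving −½ ln(0.613635) = 0.244177.
1 − 2Q = 0.40909, giving −¼ ln(0.40909) = 0.223455.
d = 0.244177 + 0.223455 = 0.467632.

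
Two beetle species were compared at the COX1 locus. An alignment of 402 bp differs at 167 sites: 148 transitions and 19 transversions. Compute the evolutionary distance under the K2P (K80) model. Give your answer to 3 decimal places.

0.790

P = 148/402 ≈ 0.368159 and Q = 19/402 ≈ 0.047264.
Under the Kimura two-parameter model, d = −½ ln(1 − 2P − Q) − ¼ ln(1 − 2Q).
1 − 2P − Q = 0.216418, giving −½ ln(0.216418) = 0.765272.
1 − 2Q = 0.905472, giving −¼ ln(0.905472) = 0.024825.
d = 0.765272 + 0.024825 = 0.790097.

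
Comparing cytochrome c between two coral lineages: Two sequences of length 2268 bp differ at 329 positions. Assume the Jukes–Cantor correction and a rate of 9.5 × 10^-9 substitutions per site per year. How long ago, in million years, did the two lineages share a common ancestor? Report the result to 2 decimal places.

8.48

p = 329/2268 ≈ 0.145062.
d = −(3/4) ln(1 − 4p/3) = −0.75 ln(1 − 0.193416) = −0.75 ln(0.806584)
  = −0.75 × (-0.214947) = 0.161210 substitutions/site.
Under a molecular clock d = 2μt, so t = d/(2μ) = 0.161210 / (2 × 9.5 × 10^-9) = 8.48 million years.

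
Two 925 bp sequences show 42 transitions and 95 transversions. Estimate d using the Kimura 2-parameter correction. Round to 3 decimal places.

P = 42/925 ≈ 0.045405 and Q = 95/925 ≈ 0.102703.
Under the Kimura two-parameter model, d = −½ ln(1 − 2P − Q) − ¼ ln(1 − 2Q).
1 − 2P − Q = 0.806487, giving −½ ln(0.806487) = 0.107534.
1 − 2Q = 0.794594, giving −¼ ln(0.794594) = 0.057481.
d = 0.107534 + 0.057481 = 0.165015.

0.165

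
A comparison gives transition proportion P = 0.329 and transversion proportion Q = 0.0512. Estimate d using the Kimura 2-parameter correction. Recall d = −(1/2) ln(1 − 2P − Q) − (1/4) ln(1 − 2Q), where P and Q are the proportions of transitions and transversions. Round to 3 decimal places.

Under the Kimura two-parameter model, d = −½ ln(1 − 2P − Q) − ¼ ln(1 − 2Q).
1 − 2P − Q = 0.2908, giving −½ ln(0.2908) = 0.617560.
1 − 2Q = 0.8976, giving −¼ ln(0.8976) = 0.027008.
d = 0.617560 + 0.027008 = 0.644568.

0.645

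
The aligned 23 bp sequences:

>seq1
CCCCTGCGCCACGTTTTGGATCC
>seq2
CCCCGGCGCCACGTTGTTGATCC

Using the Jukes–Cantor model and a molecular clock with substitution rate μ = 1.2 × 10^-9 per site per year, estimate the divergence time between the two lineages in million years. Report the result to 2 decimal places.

59.70

The sequences differ at 3 of 23 sites (5, 16, 18), so p = 3/23 ≈ 0.130435.
d = −(3/4) ln(1 − 4p/3) = −0.75 ln(1 − 0.173913) = −0.75 ln(0.826087)
  = −0.75 × (-0.191055) = 0.143291 substitutions/site.
Under a molecular clock d = 2μt, so t = d/(2μ) = 0.143291 / (2 × 1.2 × 10^-9) = 59.70 million years.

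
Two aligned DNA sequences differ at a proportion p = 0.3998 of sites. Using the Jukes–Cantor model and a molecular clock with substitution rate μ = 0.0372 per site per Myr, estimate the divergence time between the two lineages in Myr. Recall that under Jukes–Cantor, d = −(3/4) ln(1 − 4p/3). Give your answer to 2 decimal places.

d = −(3/4) ln(1 − 4p/3) = −0.75 ln(1 − 0.533067) = −0.75 ln(0.466933)
  = −0.75 × (-0.761570) = 0.571178 substitutions/site.
Under a molecular clock d = 2μt, so t = d/(2μ) = 0.571178 / (2 × 0.0372) = 7.68 Myr.

7.68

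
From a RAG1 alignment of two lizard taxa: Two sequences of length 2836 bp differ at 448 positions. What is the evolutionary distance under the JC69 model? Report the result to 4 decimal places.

p = 448/2836 ≈ 0.157969.
d = −(3/4) ln(1 − 4p/3) = −0.75 ln(1 − 0.210625) = −0.75 ln(0.789375)
  = −0.75 × (-0.236514) = 0.177386 substitutions/site.

0.1774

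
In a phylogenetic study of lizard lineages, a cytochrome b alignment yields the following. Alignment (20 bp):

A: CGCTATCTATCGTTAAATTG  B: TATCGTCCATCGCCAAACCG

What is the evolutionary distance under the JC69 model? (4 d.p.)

The sequences differ at 10 of 20 sites (1, 2, 3, 4, 5, 8, 13, 14, 18, 19), so p = 10/20 = 0.5.
d = −(3/4) ln(1 − 4p/3) = −0.75 ln(1 − 0.666667) = −0.75 ln(0.333333)
  = −0.75 × (-1.098613) = 0.823960 substitutions/site.

0.8240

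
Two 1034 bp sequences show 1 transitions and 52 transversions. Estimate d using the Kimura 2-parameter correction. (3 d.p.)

0.053

P = 1/1034 ≈ 0.000967 and Q = 52/1034 ≈ 0.05029.
Under the Kimura two-parameter model, d = −½ ln(1 − 2P − Q) − ¼ ln(1 − 2Q).
1 − 2P − Q = 0.947776, giving −½ ln(0.947776) = 0.026819.
1 − 2Q = 0.89942, giving −¼ ln(0.89942) = 0.026501.
d = 0.026819 + 0.026501 = 0.053320.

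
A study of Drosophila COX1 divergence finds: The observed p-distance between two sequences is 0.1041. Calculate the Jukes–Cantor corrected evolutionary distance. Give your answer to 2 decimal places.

0.11

d = −(3/4) ln(1 − 4p/3) = −0.75 ln(1 − 0.1388) = −0.75 ln(0.8612)
  = −0.75 × (-0.149429) = 0.112072 substitutions/site.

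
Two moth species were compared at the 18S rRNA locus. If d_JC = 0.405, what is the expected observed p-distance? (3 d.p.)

0.313

p = (3/4)(1 − e^(−4d/3)) = 0.75 × (1 − e^(-0.54)) = 0.75 × (1 − 0.582748) = 0.312939.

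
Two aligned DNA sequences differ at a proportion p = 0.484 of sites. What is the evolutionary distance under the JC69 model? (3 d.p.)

0.777

d = −(3/4) ln(1 − 4p/3) = −0.75 ln(1 − 0.645333) = −0.75 ln(0.354667)
  = −0.75 × (-1.036576) = 0.777432 substitutions/site.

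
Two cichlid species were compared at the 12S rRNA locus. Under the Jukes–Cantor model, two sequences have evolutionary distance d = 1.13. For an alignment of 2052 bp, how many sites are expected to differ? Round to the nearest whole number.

Invert JC69: p = (3/4)(1 − e^(−4d/3)) = 0.75 × (1 − e^(-1.506667)) = 0.75 × (1 − 0.221647) = 0.583765.
Expected differing sites = pL ≈ 0.583765 × 2052 = 1197.88578 ≈ 1198.

1198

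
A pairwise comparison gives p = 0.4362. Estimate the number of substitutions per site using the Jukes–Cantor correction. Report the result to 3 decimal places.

d = −(3/4) ln(1 − 4p/3) = −0.75 ln(1 − 0.5816) = −0.75 ln(0.4184)
  = −0.75 × (-0.871317) = 0.653488 substitutions/site.

0.653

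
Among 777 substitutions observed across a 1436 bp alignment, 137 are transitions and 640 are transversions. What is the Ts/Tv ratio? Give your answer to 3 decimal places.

R = 137/640 = 0.214062… ≈ 0.214 (to 3 d.p.).

0.214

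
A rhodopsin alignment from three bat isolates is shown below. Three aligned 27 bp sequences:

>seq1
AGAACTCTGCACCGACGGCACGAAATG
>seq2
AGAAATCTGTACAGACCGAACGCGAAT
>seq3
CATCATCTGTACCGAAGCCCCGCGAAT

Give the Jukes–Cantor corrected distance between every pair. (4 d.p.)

d(seq1,seq2) = 0.4408, d(seq1,seq3) = 0.7704, d(seq2,seq3) = 0.5107

seq1–seq2: 9/27 sites differ → p ≈ 0.333333, d = −0.75 ln(1 − 0.444444) = 0.440839 ≈ 0.4408.
seq1–seq3: 13/27 sites differ → p ≈ 0.481481, d = −0.75 ln(1 − 0.641975) = 0.770364 ≈ 0.7704.
seq2–seq3: 10/27 sites differ → p ≈ 0.37037, d = −0.75 ln(1 − 0.493827) = 0.510658 ≈ 0.5107.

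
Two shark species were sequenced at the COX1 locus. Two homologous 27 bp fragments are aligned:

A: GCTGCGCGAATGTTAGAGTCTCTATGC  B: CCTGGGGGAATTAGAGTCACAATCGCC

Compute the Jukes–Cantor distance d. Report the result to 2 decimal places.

0.88

The sequences differ at 14 of 27 sites, so p = 14/27 ≈ 0.518519.
d = −(3/4) ln(1 − 4p/3) = −0.75 ln(1 − 0.691359) = −0.75 ln(0.308641)
  = −0.75 × (-1.175576) = 0.881682 substitutions/site.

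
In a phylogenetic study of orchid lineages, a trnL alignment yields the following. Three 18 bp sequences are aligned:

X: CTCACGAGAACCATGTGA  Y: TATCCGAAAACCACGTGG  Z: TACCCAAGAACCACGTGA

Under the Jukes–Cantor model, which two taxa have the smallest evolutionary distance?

Y and Z

X–Y: 7/18 differ, p = 0.389, d = 0.548.
X–Z: 5/18 differ, p = 0.278, d = 0.347.
Y–Z: 4/18 differ, p = 0.222, d = 0.264.
The smallest distance is between Y and Z.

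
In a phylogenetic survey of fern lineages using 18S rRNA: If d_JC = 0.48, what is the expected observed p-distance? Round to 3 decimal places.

0.355

p = (3/4)(1 − e^(−4d/3)) = 0.75 × (1 − e^(-0.64)) = 0.75 × (1 − 0.527292) = 0.354531.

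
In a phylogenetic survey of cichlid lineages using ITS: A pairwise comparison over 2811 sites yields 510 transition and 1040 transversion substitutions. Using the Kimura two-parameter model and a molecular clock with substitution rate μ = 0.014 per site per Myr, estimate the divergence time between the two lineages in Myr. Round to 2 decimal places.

P = 510/2811 ≈ 0.18143 and Q = 1040/2811 ≈ 0.369975.
Under the Kimura two-parameter model, d = −½ ln(1 − 2P − Q) − ¼ ln(1 − 2Q).
1 − 2P − Q = 0.267165, giving −½ ln(0.267165) = 0.659944.
1 − 2Q = 0.26005, giving −¼ ln(0.26005) = 0.336720.
d = 0.659944 + 0.336720 = 0.996664.
Under a molecular clock d = 2μt, so t = d/(2μ) = 0.996664 / (2 × 0.014) = 35.60 Myr.

35.60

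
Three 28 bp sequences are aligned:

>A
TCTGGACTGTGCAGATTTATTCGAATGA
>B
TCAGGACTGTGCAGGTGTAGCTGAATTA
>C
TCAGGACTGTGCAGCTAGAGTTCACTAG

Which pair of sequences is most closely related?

A–B: 7/28 differ, p = 0.250, d = 0.304.
A–C: 10/28 differ, p = 0.357, d = 0.485.
B–C: 8/28 differ, p = 0.286, d = 0.360.
The smallest distance is between A and B.

A and B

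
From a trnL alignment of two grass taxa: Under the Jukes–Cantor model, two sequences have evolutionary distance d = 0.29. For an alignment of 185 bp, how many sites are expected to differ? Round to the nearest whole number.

44

Invert JC69: p = (3/4)(1 − e^(−4d/3)) = 0.75 × (1 − e^(-0.386667)) = 0.75 × (1 − 0.679317) = 0.240512.
Expected differing sites = pL ≈ 0.240512 × 185 = 44.49472 ≈ 44.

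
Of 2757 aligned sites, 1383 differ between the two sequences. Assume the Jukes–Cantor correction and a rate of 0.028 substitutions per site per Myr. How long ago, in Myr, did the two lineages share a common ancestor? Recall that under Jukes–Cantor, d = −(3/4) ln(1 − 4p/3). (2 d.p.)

p = 1383/2757 ≈ 0.501632.
d = −(3/4) ln(1 − 4p/3) = −0.75 ln(1 − 0.668843) = −0.75 ln(0.331157)
  = −0.75 × (-1.105163) = 0.828872 substitutions/site.
Under a molecular clock d = 2μt, so t = d/(2μ) = 0.828872 / (2 × 0.028) = 14.80 Myr.

14.80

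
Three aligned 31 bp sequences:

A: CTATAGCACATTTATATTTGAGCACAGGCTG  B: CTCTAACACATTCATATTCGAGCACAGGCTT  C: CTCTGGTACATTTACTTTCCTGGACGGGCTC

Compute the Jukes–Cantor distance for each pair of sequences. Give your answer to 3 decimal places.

d(A,B) = 0.182, d(A,C) = 0.481, d(B,C) = 0.481

A–B: 5/31 sites differ → p ≈ 0.16129, d = −0.75 ln(1 − 0.215053) = 0.181604 ≈ 0.182.
A–C: 11/31 sites differ → p ≈ 0.354839, d = −0.75 ln(1 − 0.473119) = 0.480585 ≈ 0.481.
B–C: 11/31 sites differ → p ≈ 0.354839, d = −0.75 ln(1 − 0.473119) = 0.480585 ≈ 0.481.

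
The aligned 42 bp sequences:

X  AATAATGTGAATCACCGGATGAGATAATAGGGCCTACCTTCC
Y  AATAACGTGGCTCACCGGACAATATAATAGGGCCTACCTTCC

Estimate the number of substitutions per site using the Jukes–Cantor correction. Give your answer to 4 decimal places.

The sequences differ at 6 of 42 sites (6, 10, 11, 20, 21, 23), so p = 6/42 ≈ 0.142857.
d = −(3/4) ln(1 − 4p/3) = −0.75 ln(1 − 0.190476) = −0.75 ln(0.809524)
  = −0.75 × (-0.211309) = 0.158482 substitutions/site.

0.1585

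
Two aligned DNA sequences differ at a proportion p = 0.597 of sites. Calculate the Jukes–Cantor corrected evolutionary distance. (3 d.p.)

1.192

d = −(3/4) ln(1 − 4p/3) = −0.75 ln(1 − 0.796) = −0.75 ln(0.204)
  = −0.75 × (-1.589635) = 1.192226 substitutions/site.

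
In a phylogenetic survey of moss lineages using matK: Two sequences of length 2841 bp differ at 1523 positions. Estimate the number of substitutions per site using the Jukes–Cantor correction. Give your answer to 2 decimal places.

p = 1523/2841 ≈ 0.536079.
d = −(3/4) ln(1 − 4p/3) = −0.75 ln(1 − 0.714772) = −0.75 ln(0.285228)
  = −0.75 × (-1.254466) = 0.940850 substitutions/site.

0.94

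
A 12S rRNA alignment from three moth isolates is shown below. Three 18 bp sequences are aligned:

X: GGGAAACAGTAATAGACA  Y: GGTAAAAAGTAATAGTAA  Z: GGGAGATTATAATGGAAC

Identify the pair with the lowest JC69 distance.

X and Y

X–Y: 4/18 differ, p = 0.222, d = 0.264.
X–Z: 7/18 differ, p = 0.389, d = 0.548.
Y–Z: 8/18 differ, p = 0.444, d = 0.673.
The smallest distance is between X and Y.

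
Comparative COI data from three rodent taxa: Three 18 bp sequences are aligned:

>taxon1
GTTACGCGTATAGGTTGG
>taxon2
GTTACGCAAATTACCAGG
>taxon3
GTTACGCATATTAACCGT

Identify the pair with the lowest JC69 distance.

taxon1–taxon2: 7/18 differ, p = 0.389, d = 0.548.
taxon1–taxon3: 7/18 differ, p = 0.389, d = 0.548.
taxon2–taxon3: 4/18 differ, p = 0.222, d = 0.264.
The smallest distance is between taxon2 and taxon3.

taxon2 and taxon3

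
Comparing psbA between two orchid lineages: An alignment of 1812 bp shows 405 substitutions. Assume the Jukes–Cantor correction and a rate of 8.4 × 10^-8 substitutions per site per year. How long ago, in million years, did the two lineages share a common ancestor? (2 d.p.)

1.58

p = 405/1812 ≈ 0.22351.
d = −(3/4) ln(1 − 4p/3) = −0.75 ln(1 − 0.298013) = −0.75 ln(0.701987)
  = −0.75 × (-0.353840) = 0.265380 substitutions/site.
Under a molecular clock d = 2μt, so t = d/(2μ) = 0.265380 / (2 × 8.4 × 10^-8) = 1.58 million years.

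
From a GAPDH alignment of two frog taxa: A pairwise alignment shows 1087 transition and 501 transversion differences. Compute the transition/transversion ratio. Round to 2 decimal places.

2.17

R = 1087/501 = 2.169660… ≈ 2.17 (to 2 d.p.).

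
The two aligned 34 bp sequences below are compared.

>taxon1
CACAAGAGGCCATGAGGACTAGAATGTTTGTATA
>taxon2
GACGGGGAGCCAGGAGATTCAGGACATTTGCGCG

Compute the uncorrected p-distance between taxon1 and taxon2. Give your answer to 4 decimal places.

The sequences differ at 17 of 34 positions.
p = 17/34 = 0.5000.

0.5000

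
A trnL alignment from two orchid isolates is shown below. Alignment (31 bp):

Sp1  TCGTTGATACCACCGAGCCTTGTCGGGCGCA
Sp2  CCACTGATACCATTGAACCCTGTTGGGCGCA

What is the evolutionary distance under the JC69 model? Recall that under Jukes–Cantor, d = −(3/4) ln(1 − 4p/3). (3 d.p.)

The sequences differ at 8 of 31 sites (1, 3, 4, 13, 14, 17, 20, 24), so p = 8/31 ≈ 0.258065.
d = −(3/4) ln(1 − 4p/3) = −0.75 ln(1 − 0.344087) = −0.75 ln(0.655913)
  = −0.75 × (-0.421727) = 0.316295 substitutions/site.

0.316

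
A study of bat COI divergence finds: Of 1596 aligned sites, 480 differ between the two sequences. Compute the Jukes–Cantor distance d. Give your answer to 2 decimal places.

p = 480/1596 ≈ 0.300752.
d = −(3/4) ln(1 − 4p/3) = −0.75 ln(1 − 0.401003) = −0.75 ln(0.598997)
  = −0.75 × (-0.512499) = 0.384374 substitutions/site.

0.38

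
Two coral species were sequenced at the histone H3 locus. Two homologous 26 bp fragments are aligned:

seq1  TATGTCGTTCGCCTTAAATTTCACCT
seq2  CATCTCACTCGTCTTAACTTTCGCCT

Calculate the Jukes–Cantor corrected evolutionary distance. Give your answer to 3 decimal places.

0.334

The sequences differ at 7 of 26 sites (1, 4, 7, 8, 12, 18, 23), so p = 7/26 ≈ 0.269231.
d = −(3/4) ln(1 − 4p/3) = −0.75 ln(1 − 0.358975) = −0.75 ln(0.641025)
  = −0.75 × (-0.444687) = 0.333515 substitutions/site.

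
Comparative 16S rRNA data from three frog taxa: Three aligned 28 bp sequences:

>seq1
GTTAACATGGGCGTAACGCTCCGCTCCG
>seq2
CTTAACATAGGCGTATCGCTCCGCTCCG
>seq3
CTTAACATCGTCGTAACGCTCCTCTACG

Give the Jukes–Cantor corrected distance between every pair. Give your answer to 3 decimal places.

d(seq1,seq2) = 0.116, d(seq1,seq3) = 0.204, d(seq2,seq3) = 0.204

seq1–seq2: 3/28 sites differ → p ≈ 0.107143, d = −0.75 ln(1 − 0.142857) = 0.115613 ≈ 0.116.
seq1–seq3: 5/28 sites differ → p ≈ 0.178571, d = −0.75 ln(1 − 0.238095) = 0.203950 ≈ 0.204.
seq2–seq3: 5/28 sites differ → p ≈ 0.178571, d = −0.75 ln(1 − 0.238095) = 0.203950 ≈ 0.204.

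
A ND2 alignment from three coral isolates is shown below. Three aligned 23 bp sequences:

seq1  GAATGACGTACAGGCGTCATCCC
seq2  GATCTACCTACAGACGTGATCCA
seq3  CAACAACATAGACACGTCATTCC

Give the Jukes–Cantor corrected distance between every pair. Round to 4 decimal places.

d(seq1,seq2) = 0.3904, d(seq1,seq3) = 0.4674, d(seq2,seq3) = 0.5532

seq1–seq2: 7/23 sites differ → p ≈ 0.304348, d = −0.75 ln(1 − 0.405797) = 0.390401 ≈ 0.3904.
seq1–seq3: 8/23 sites differ → p ≈ 0.347826, d = −0.75 ln(1 − 0.463768) = 0.467391 ≈ 0.4674.
seq2–seq3: 9/23 sites differ → p ≈ 0.391304, d = −0.75 ln(1 − 0.521739) = 0.553199 ≈ 0.5532.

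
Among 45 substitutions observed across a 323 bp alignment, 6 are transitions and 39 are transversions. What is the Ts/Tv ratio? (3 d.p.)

0.154

R = 6/39 = 0.153846… ≈ 0.154 (to 3 d.p.).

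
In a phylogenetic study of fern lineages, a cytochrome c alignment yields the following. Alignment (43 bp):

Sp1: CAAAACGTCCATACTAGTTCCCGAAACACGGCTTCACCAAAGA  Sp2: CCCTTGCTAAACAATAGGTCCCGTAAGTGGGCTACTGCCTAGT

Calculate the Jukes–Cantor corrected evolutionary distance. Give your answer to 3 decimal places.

0.790

The sequences differ at 21 of 43 sites, so p = 21/43 ≈ 0.488372.
d = −(3/4) ln(1 − 4p/3) = −0.75 ln(1 − 0.651163) = −0.75 ln(0.348837)
  = −0.75 × (-1.053151) = 0.789863 substitutions/site.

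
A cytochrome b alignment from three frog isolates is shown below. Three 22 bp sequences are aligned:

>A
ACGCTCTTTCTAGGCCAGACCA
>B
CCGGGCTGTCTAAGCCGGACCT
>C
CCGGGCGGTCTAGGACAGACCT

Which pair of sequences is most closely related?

A–B: 7/22 differ, p = 0.318, d = 0.414.
A–C: 7/22 differ, p = 0.318, d = 0.414.
B–C: 4/22 differ, p = 0.182, d = 0.208.
The smallest distance is between B and C.

B and C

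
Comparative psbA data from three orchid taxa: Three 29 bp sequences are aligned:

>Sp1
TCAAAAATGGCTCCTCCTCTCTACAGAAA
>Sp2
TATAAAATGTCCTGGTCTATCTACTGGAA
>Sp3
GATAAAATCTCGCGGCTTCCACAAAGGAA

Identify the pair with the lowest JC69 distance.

Sp1 and Sp2

Sp1–Sp2: 11/29 differ, p = 0.379, d = 0.529.
Sp1–Sp3: 14/29 differ, p = 0.483, d = 0.774.
Sp2–Sp3: 12/29 differ, p = 0.414, d = 0.602.
The smallest distance is between Sp1 and Sp2.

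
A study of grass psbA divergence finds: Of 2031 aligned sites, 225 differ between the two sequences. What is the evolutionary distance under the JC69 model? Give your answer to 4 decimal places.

p = 225/2031 ≈ 0.110783.
d = −(3/4) ln(1 − 4p/3) = −0.75 ln(1 − 0.147711) = −0.75 ln(0.852289)
  = −0.75 × (-0.159830) = 0.119873 substitutions/site.

0.1199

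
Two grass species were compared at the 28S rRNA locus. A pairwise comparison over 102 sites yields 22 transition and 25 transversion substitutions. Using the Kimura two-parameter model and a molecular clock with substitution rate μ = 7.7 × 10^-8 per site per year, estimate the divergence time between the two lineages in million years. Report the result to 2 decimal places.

P = 22/102 ≈ 0.215686 and Q = 25/102 ≈ 0.245098.
Under the Kimura two-parameter model, d = −½ ln(1 − 2P − Q) − ¼ ln(1 − 2Q).
1 − 2P − Q = 0.32353, giving −½ ln(0.32353) = 0.564232.
1 − 2Q = 0.509804, giving −¼ ln(0.509804) = 0.168432.
d = 0.564232 + 0.168432 = 0.732664.
Under a molecular clock d = 2μt, so t = d/(2μ) = 0.732664 / (2 × 7.7 × 10^-8) = 4.76 million years.

4.76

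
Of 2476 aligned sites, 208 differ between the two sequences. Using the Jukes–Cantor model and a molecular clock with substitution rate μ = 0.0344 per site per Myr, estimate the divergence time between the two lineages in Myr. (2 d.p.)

1.29

p = 208/2476 ≈ 0.084006.
d = −(3/4) ln(1 − 4p/3) = −0.75 ln(1 − 0.112008) = −0.75 ln(0.887992)
  = −0.75 × (-0.118793) = 0.089095 substitutions/site.
Under a molecular clock d = 2μt, so t = d/(2μ) = 0.089095 / (2 × 0.0344) = 1.29 Myr.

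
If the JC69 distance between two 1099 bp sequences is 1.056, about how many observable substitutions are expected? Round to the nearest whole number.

Invert JC69: p = (3/4)(1 − e^(−4d/3)) = 0.75 × (1 − e^(-1.408)) = 0.75 × (1 − 0.244632) = 0.566526.
Expected differing sites = pL ≈ 0.566526 × 1099 = 622.612074 ≈ 623.

623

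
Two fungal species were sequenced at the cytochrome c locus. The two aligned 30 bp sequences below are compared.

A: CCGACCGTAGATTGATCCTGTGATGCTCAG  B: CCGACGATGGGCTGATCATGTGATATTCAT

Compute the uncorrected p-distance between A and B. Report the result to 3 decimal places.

The sequences differ at 9 of 30 positions (sites 6, 7, 9, 11, 12, 18, 25, 26, 30).
p = 9/30 = 0.300.

0.300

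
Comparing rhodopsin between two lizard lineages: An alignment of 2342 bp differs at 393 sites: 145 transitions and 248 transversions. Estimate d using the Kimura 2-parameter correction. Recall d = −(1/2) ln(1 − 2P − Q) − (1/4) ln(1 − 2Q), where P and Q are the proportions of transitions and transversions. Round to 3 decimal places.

P = 145/2342 ≈ 0.061913 and Q = 248/2342 ≈ 0.105892.
Under the Kimura two-parameter model, d = −½ ln(1 − 2P − Q) − ¼ ln(1 − 2Q).
1 − 2P − Q = 0.770282, giving −½ ln(0.770282) = 0.130499.
1 − 2Q = 0.788216, giving −¼ ln(0.788216) = 0.059496.
d = 0.130499 + 0.059496 = 0.189995.

0.190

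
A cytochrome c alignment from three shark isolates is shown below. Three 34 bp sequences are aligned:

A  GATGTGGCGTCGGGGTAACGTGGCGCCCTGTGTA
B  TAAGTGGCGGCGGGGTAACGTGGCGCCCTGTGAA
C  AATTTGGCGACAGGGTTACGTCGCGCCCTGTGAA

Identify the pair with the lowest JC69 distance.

A and B

A–B: 4/34 differ, p = 0.118, d = 0.128.
A–C: 7/34 differ, p = 0.206, d = 0.241.
B–C: 7/34 differ, p = 0.206, d = 0.241.
The smallest distance is between A and B.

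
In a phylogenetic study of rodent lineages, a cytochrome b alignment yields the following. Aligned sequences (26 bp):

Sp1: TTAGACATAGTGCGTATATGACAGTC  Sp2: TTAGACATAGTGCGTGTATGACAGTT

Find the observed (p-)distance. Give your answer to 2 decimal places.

0.08

The sequences differ at 2 of 26 positions (sites 16, 26).
p = 2/26 = 0.076923… ≈ 0.08 (to 2 d.p.).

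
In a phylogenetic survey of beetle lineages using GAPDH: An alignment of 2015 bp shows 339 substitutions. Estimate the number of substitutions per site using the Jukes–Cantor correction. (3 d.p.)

0.191

p = 339/2015 ≈ 0.168238.
d = −(3/4) ln(1 − 4p/3) = −0.75 ln(1 − 0.224317) = −0.75 ln(0.775683)
  = −0.75 × (-0.254011) = 0.190508 substitutions/site.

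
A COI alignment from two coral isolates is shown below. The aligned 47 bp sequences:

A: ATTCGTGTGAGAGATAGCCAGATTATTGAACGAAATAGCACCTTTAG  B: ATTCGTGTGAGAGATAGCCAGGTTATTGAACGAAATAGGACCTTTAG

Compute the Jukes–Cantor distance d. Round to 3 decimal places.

The sequences differ at 2 of 47 sites (22, 39), so p = 2/47 ≈ 0.042553.
d = −(3/4) ln(1 − 4p/3) = −0.75 ln(1 − 0.056737) = −0.75 ln(0.943263)
  = −0.75 × (-0.058410) = 0.043808 substitutions/site.

0.044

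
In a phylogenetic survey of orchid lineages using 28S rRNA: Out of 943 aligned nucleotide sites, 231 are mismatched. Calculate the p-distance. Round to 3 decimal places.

p = 231/943 = 0.244962… ≈ 0.245 (to 3 d.p.).

0.245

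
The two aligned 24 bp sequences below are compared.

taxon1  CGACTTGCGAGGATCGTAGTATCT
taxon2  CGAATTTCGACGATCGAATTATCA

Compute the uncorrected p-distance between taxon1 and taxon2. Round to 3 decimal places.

The sequences differ at 6 of 24 positions (sites 4, 7, 11, 17, 19, 24).
p = 6/24 = 0.250.

0.250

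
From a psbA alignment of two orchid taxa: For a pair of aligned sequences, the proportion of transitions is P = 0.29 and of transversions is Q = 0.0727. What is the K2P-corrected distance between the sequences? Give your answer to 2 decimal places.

0.57

Under the Kimura two-parameter model, d = −½ ln(1 − 2P − Q) − ¼ ln(1 − 2Q).
1 − 2P − Q = 0.3473, giving −½ ln(0.3473) = 0.528783.
1 − 2Q = 0.8546, giving −¼ ln(0.8546) = 0.039280.
d = 0.528783 + 0.039280 = 0.568063.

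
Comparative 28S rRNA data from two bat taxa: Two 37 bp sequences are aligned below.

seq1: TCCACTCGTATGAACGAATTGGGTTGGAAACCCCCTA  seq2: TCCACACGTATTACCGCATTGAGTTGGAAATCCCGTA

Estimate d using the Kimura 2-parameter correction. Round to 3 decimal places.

Of 37 sites, 2 differences are transitions and 5 are transversions, so P = 2/37 ≈ 0.054054 and Q = 5/37 ≈ 0.135135.
Under the Kimura two-parameter model, d = −½ ln(1 − 2P − Q) − ¼ ln(1 − 2Q).
1 − 2P − Q = 0.756757, giving −½ ln(0.756757) = 0.139357.
1 − 2Q = 0.72973, giving −¼ ln(0.72973) = 0.078770.
d = 0.139357 + 0.078770 = 0.218127.

0.218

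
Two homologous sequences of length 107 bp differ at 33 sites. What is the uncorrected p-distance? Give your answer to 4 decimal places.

0.3084

p = 33/107 = 0.308411… ≈ 0.3084 (to 4 d.p.).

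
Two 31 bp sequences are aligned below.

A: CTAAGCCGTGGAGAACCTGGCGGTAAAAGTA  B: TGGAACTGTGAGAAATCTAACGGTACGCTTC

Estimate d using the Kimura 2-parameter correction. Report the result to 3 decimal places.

Of 31 sites, 11 differences are transitions and 5 are transversions, so P = 11/31 ≈ 0.354839 and Q = 5/31 ≈ 0.16129.
Under the Kimura two-parameter model, d = −½ ln(1 − 2P − Q) − ¼ ln(1 − 2Q).
1 − 2P − Q = 0.129032, giving −½ ln(0.129032) = 1.023847.
1 − 2Q = 0.67742, giving −¼ ln(0.67742) = 0.097366.
d = 1.023847 + 0.097366 = 1.121213.

1.121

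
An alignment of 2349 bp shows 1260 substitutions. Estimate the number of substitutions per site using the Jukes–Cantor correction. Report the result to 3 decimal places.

0.942

p = 1260/2349 ≈ 0.536398.
d = −(3/4) ln(1 − 4p/3) = −0.75 ln(1 − 0.715197) = −0.75 ln(0.284803)
  = −0.75 × (-1.255958) = 0.941969 substitutions/site.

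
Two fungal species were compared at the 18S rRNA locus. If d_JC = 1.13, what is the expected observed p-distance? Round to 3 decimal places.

p = (3/4)(1 − e^(−4d/3)) = 0.75 × (1 − e^(-1.506667)) = 0.75 × (1 − 0.221647) = 0.583765.

0.584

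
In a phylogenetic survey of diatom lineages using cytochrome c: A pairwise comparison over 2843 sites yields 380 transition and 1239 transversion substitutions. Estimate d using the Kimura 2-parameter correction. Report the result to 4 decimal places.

1.1204

P = 380/2843 ≈ 0.133662 and Q = 1239/2843 ≈ 0.435807.
Under the Kimura two-parameter model, d = −½ ln(1 − 2P − Q) − ¼ ln(1 − 2Q).
1 − 2P − Q = 0.296869, giving −½ ln(0.296869) = 0.607232.
1 − 2Q = 0.128386, giving −¼ ln(0.128386) = 0.513178.
d = 0.607232 + 0.513178 = 1.120410.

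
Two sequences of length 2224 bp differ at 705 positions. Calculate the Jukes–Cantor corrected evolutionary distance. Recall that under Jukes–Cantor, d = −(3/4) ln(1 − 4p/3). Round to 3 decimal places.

0.412

p = 705/2224 ≈ 0.316996.
d = −(3/4) ln(1 − 4p/3) = −0.75 ln(1 − 0.422661) = −0.75 ln(0.577339)
  = −0.75 × (-0.549326) = 0.411995 substitutions/site.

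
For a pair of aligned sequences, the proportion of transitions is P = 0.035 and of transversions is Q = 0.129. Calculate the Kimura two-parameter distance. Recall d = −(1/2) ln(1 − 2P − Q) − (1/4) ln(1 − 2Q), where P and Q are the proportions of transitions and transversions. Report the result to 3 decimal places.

Under the Kimura two-parameter model, d = −½ ln(1 − 2P − Q) − ¼ ln(1 − 2Q).
1 − 2P − Q = 0.801, giving −½ ln(0.801) = 0.110947.
1 − 2Q = 0.742, giving −¼ ln(0.742) = 0.074602.
d = 0.110947 + 0.074602 = 0.185549.

0.186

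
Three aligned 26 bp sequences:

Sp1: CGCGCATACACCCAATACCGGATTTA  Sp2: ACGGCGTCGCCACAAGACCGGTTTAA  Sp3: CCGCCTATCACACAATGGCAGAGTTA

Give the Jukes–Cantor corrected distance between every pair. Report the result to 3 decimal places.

d(Sp1,Sp2) = 0.623, d(Sp1,Sp3) = 0.623, d(Sp2,Sp3) = 0.949

Sp1–Sp2: 11/26 sites differ → p ≈ 0.423077, d = −0.75 ln(1 − 0.564103) = 0.622762 ≈ 0.623.
Sp1–Sp3: 11/26 sites differ → p ≈ 0.423077, d = −0.75 ln(1 − 0.564103) = 0.622762 ≈ 0.623.
Sp2–Sp3: 14/26 sites differ → p ≈ 0.538462, d = −0.75 ln(1 − 0.717949) = 0.949251 ≈ 0.949.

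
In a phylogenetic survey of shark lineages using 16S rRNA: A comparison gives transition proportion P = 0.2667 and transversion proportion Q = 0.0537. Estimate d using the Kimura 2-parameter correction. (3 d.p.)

0.471

Under the Kimura two-parameter model, d = −½ ln(1 − 2P − Q) − ¼ ln(1 − 2Q).
1 − 2P − Q = 0.4129, giving −½ ln(0.4129) = 0.442275.
1 − 2Q = 0.8926, giving −¼ ln(0.8926) = 0.028404.
d = 0.442275 + 0.028404 = 0.470679.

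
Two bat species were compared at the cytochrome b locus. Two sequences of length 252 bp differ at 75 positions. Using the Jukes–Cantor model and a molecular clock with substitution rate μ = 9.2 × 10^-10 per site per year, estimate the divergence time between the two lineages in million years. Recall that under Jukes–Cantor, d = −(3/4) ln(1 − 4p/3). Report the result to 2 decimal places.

p = 75/252 ≈ 0.297619.
d = −(3/4) ln(1 − 4p/3) = −0.75 ln(1 − 0.396825) = −0.75 ln(0.603175)
  = −0.75 × (-0.505548) = 0.379161 substitutions/site.
Under a molecular clock d = 2μt, so t = d/(2μ) = 0.379161 / (2 × 9.2 × 10^-10) = 206.07 million years.

206.07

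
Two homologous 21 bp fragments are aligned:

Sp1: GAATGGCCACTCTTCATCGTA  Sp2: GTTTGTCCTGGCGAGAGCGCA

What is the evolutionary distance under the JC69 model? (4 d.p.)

0.8990

The sequences differ at 11 of 21 sites, so p = 11/21 ≈ 0.52381.
d = −(3/4) ln(1 − 4p/3) = −0.75 ln(1 − 0.698413) = −0.75 ln(0.301587)
  = −0.75 × (-1.198697) = 0.899023 substitutions/site.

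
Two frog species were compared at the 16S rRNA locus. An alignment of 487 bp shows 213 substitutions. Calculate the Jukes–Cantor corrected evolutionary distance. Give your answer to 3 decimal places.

p = 213/487 ≈ 0.437372.
d = −(3/4) ln(1 − 4p/3) = −0.75 ln(1 − 0.583163) = −0.75 ln(0.416837)
  = −0.75 × (-0.875060) = 0.656295 substitutions/site.

0.656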